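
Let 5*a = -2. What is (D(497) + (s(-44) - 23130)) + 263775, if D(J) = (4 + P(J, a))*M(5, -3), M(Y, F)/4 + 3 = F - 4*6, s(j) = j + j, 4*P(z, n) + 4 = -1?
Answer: 240227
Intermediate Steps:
a = -⅖ (a = (⅕)*(-2) = -⅖ ≈ -0.40000)
P(z, n) = -5/4 (P(z, n) = -1 + (¼)*(-1) = -1 - ¼ = -5/4)
s(j) = 2*j
M(Y, F) = -108 + 4*F (M(Y, F) = -12 + 4*(F - 4*6) = -12 + 4*(F - 24) = -12 + 4*(-24 + F) = -12 + (-96 + 4*F) = -108 + 4*F)
D(J) = -330 (D(J) = (4 - 5/4)*(-108 + 4*(-3)) = 11*(-108 - 12)/4 = (11/4)*(-120) = -330)
(D(497) + (s(-44) - 23130)) + 263775 = (-330 + (2*(-44) - 23130)) + 263775 = (-330 + (-88 - 23130)) + 263775 = (-330 - 23218) + 263775 = -23548 + 263775 = 240227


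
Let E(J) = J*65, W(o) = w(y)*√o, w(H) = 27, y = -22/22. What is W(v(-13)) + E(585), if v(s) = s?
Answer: 38025 + 27*I*√13 ≈ 38025.0 + 97.35*I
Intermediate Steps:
y = -1 (y = -22*1/22 = -1)
W(o) = 27*√o
E(J) = 65*J
W(v(-13)) + E(585) = 27*√(-13) + 65*585 = 27*(I*√13) + 38025 = 27*I*√13 + 38025 = 38025 + 27*I*√13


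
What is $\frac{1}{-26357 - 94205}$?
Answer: $- \frac{1}{120562} \approx -8.2945 \cdot 10^{-6}$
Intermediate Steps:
$\frac{1}{-26357 - 94205} = \frac{1}{-120562} = - \frac{1}{120562}$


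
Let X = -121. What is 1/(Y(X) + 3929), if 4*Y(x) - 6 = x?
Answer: 4/15601 ≈ 0.00025639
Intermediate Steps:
Y(x) = 3/2 + x/4
1/(Y(X) + 3929) = 1/((3/2 + (1/4)*(-121)) + 3929) = 1/((3/2 - 121/4) + 3929) = 1/(-115/4 + 3929) = 1/(15601/4) = 4/15601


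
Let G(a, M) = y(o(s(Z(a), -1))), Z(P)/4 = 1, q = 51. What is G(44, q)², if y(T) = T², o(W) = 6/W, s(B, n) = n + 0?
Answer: 1296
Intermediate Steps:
Z(P) = 4 (Z(P) = 4*1 = 4)
s(B, n) = n
G(a, M) = 36 (G(a, M) = (6/(-1))² = (6*(-1))² = (-6)² = 36)
G(44, q)² = 36² = 1296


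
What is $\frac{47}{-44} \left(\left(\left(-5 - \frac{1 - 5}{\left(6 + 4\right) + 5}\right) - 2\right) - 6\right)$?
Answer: $\frac{8977}{660} \approx 13.602$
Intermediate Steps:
$\frac{47}{-44} \left(\left(\left(-5 - \frac{1 - 5}{\left(6 + 4\right) + 5}\right) - 2\right) - 6\right) = 47 \left(- \frac{1}{44}\right) \left(\left(\left(-5 - - \frac{4}{10 + 5}\right) - 2\right) - 6\right) = - \frac{47 \left(\left(\left(-5 - - \frac{4}{15}\right) - 2\right) - 6\right)}{44} = - \frac{47 \left(\left(\left(-5 + \frac{4}{15}\right) - 2\right) - 6\right)}{44} = - \frac{47 \left(\left(- \frac{71}{15} - 2\right) - 6\right)}{44} = - \frac{47 \left(- \frac{101}{15} - 6\right)}{44} = \left(- \frac{47}{44}\right) \left(- \frac{191}{15}\right) = \frac{8977}{660}$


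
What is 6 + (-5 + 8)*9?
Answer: 33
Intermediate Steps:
6 + (-5 + 8)*9 = 6 + 3*9 = 6 + 27 = 33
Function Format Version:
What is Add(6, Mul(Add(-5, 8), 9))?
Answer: 33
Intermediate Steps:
Add(6, Mul(Add(-5, 8), 9)) = Add(6, Mul(3, 9)) = Add(6, 27) = 33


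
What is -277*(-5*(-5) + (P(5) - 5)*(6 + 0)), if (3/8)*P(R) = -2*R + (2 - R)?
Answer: 59001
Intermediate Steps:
P(R) = 16/3 - 8*R (P(R) = 8*(-2*R + (2 - R))/3 = 8*(2 - 3*R)/3 = 16/3 - 8*R)
-277*(-5*(-5) + (P(5) - 5)*(6 + 0)) = -277*(-5*(-5) + ((16/3 - 8*5) - 5)*(6 + 0)) = -277*(25 + ((16/3 - 40) - 5)*6) = -277*(25 + (-104/3 - 5)*6) = -277*(25 - 119/3*6) = -277*(25 - 238) = -277*(-213) = 59001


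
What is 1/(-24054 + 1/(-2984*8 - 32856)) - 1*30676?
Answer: -41858485318316/1364535313 ≈ -30676.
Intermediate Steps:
1/(-24054 + 1/(-2984*8 - 32856)) - 1*30676 = 1/(-24054 + 1/(-23872 - 32856)) - 30676 = 1/(-24054 + 1/(-56728)) - 30676 = 1/(-24054 - 1/56728) - 30676 = 1/(-1364535313/56728) - 30676 = -56728/1364535313 - 30676 = -41858485318316/1364535313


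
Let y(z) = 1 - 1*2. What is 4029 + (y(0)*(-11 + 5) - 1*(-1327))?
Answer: 5362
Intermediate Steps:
y(z) = -1 (y(z) = 1 - 2 = -1)
4029 + (y(0)*(-11 + 5) - 1*(-1327)) = 4029 + (-(-11 + 5) - 1*(-1327)) = 4029 + (-1*(-6) + 1327) = 4029 + (6 + 1327) = 4029 + 1333 = 5362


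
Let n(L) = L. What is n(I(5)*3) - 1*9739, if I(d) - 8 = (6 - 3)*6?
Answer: -9661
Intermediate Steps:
I(d) = 26 (I(d) = 8 + (6 - 3)*6 = 8 + 3*6 = 8 + 18 = 26)
n(I(5)*3) - 1*9739 = 26*3 - 1*9739 = 78 - 9739 = -9661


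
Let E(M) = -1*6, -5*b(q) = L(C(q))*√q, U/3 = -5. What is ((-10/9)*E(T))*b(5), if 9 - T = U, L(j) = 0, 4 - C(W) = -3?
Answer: 0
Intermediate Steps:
U = -15 (U = 3*(-5) = -15)
C(W) = 7 (C(W) = 4 - 1*(-3) = 4 + 3 = 7)
T = 24 (T = 9 - 1*(-15) = 9 + 15 = 24)
b(q) = 0 (b(q) = -0*√q = -⅕*0 = 0)
E(M) = -6
((-10/9)*E(T))*b(5) = (-10/9*(-6))*0 = (-10*⅑*(-6))*0 = -10/9*(-6)*0 = (20/3)*0 = 0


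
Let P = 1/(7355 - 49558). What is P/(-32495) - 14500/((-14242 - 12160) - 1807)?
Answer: 19885104060709/38685441355365 ≈ 0.51402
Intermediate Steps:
P = -1/42203 (P = 1/(-42203) = -1/42203 ≈ -2.3695e-5)
P/(-32495) - 14500/((-14242 - 12160) - 1807) = -1/42203/(-32495) - 14500/((-14242 - 12160) - 1807) = -1/42203*(-1/32495) - 14500/(-26402 - 1807) = 1/1371386485 - 14500/(-28209) = 1/1371386485 - 14500*(-1/28209) = 1/1371386485 + 14500/28209 = 19885104060709/38685441355365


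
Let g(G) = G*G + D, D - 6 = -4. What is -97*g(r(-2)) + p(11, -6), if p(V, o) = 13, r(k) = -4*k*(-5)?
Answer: -155381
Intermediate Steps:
r(k) = 20*k
D = 2 (D = 6 - 4 = 2)
g(G) = 2 + G² (g(G) = G*G + 2 = G² + 2 = 2 + G²)
-97*g(r(-2)) + p(11, -6) = -97*(2 + (20*(-2))²) + 13 = -97*(2 + (-40)²) + 13 = -97*(2 + 1600) + 13 = -97*1602 + 13 = -155394 + 13 = -155381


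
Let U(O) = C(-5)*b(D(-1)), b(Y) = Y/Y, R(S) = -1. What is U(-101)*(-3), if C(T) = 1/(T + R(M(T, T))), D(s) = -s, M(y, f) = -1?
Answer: 1/2 ≈ 0.50000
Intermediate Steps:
b(Y) = 1
C(T) = 1/(-1 + T) (C(T) = 1/(T - 1) = 1/(-1 + T))
U(O) = -1/6 (U(O) = 1/(-1 - 5) = 1/(-6) = -1/6*1 = -1/6)
U(-101)*(-3) = -1/6*(-3) = 1/2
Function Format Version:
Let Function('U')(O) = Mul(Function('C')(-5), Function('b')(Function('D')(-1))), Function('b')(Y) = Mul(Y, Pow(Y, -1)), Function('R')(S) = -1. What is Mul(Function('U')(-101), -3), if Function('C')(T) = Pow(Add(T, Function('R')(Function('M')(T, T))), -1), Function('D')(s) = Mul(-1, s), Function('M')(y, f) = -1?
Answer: Rational(1, 2) ≈ 0.50000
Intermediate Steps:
Function('b')(Y) = 1
Function('C')(T) = Pow(Add(-1, T), -1) (Function('C')(T) = Pow(Add(T, -1), -1) = Pow(Add(-1, T), -1))
Function('U')(O) = Rational(-1, 6) (Function('U')(O) = Mul(Pow(Add(-1, -5), -1), 1) = Mul(Pow(-6, -1), 1) = Mul(Rational(-1, 6), 1) = Rational(-1, 6))
Mul(Function('U')(-101), -3) = Mul(Rational(-1, 6), -3) = Rational(1, 2)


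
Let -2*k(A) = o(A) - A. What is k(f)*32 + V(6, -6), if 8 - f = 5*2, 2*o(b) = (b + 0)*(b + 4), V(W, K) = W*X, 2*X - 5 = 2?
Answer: 21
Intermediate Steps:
X = 7/2 (X = 5/2 + (½)*2 = 5/2 + 1 = 7/2 ≈ 3.5000)
V(W, K) = 7*W/2 (V(W, K) = W*(7/2) = 7*W/2)
o(b) = b*(4 + b)/2 (o(b) = ((b + 0)*(b + 4))/2 = (b*(4 + b))/2 = b*(4 + b)/2)
f = -2 (f = 8 - 5*2 = 8 - 1*10 = 8 - 10 = -2)
k(A) = A/2 - A*(4 + A)/4 (k(A) = -(A*(4 + A)/2 - A)/2 = -(-A + A*(4 + A)/2)/2 = A/2 - A*(4 + A)/4)
k(f)*32 + V(6, -6) = ((¼)*(-2)*(-2 - 1*(-2)))*32 + (7/2)*6 = ((¼)*(-2)*(-2 + 2))*32 + 21 = ((¼)*(-2)*0)*32 + 21 = 0*32 + 21 = 0 + 21 = 21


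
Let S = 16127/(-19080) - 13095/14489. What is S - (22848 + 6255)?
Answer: -8046011359063/276450120 ≈ -29105.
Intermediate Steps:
S = -483516703/276450120 (S = 16127*(-1/19080) - 13095*1/14489 = -16127/19080 - 13095/14489 = -483516703/276450120 ≈ -1.7490)
S - (22848 + 6255) = -483516703/276450120 - (22848 + 6255) = -483516703/276450120 - 1*29103 = -483516703/276450120 - 29103 = -8046011359063/276450120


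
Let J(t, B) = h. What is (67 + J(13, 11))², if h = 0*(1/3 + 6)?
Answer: 4489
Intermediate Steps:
h = 0 (h = 0*(⅓ + 6) = 0*(19/3) = 0)
J(t, B) = 0
(67 + J(13, 11))² = (67 + 0)² = 67² = 4489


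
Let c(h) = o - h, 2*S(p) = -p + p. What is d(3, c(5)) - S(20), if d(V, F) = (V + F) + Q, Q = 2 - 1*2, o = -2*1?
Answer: -4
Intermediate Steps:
o = -2
Q = 0 (Q = 2 - 2 = 0)
S(p) = 0 (S(p) = (-p + p)/2 = (½)*0 = 0)
c(h) = -2 - h
d(V, F) = F + V (d(V, F) = (V + F) + 0 = (F + V) + 0 = F + V)
d(3, c(5)) - S(20) = ((-2 - 1*5) + 3) - 1*0 = ((-2 - 5) + 3) + 0 = (-7 + 3) + 0 = -4 + 0 = -4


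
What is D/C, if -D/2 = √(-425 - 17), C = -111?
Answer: 2*I*√442/111 ≈ 0.37881*I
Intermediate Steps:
D = -2*I*√442 (D = -2*√(-425 - 17) = -2*I*√442 ≈ -42.048*I)
D/C = -2*I*√442/(-111) = -2*I*√442*(-1/111) = 2*I*√442/111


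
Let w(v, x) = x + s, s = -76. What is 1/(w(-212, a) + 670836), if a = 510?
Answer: 1/671270 ≈ 1.4897e-6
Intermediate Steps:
w(v, x) = -76 + x (w(v, x) = x - 76 = -76 + x)
1/(w(-212, a) + 670836) = 1/((-76 + 510) + 670836) = 1/(434 + 670836) = 1/671270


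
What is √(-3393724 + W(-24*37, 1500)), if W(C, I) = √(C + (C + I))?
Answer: √(-3393724 + 2*I*√69) ≈ 0.005 + 1842.2*I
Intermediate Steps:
W(C, I) = √(I + 2*C)
√(-3393724 + W(-24*37, 1500)) = √(-3393724 + √(1500 + 2*(-24*37))) = √(-3393724 + √(1500 + 2*(-888))) = √(-3393724 + √(1500 - 1776)) = √(-3393724 + √(-276)) = √(-3393724 + 2*I*√69)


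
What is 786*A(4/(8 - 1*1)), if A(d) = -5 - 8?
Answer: -10218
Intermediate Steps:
A(d) = -13
786*A(4/(8 - 1*1)) = 786*(-13) = -10218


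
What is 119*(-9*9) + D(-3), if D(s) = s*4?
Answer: -9651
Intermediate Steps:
D(s) = 4*s
119*(-9*9) + D(-3) = 119*(-9*9) + 4*(-3) = 119*(-81) - 12 = -9639 - 12 = -9651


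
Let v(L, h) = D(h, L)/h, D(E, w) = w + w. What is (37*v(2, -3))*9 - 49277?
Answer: -49721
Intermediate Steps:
D(E, w) = 2*w
v(L, h) = 2*L/h (v(L, h) = (2*L)/h = 2*L/h)
(37*v(2, -3))*9 - 49277 = (37*(2*2/(-3)))*9 - 49277 = (37*(2*2*(-⅓)))*9 - 49277 = (37*(-4/3))*9 - 49277 = -148/3*9 - 49277 = -444 - 49277 = -49721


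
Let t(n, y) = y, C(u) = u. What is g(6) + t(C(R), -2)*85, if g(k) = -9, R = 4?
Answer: -179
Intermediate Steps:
g(6) + t(C(R), -2)*85 = -9 - 2*85 = -9 - 170 = -179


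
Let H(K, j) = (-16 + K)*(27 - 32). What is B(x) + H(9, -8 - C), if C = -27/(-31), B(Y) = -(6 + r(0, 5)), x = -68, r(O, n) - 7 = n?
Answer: 17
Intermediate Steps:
r(O, n) = 7 + n
B(Y) = -18 (B(Y) = -(6 + (7 + 5)) = -(6 + 12) = -1*18 = -18)
C = 27/31 (C = -27*(-1/31) = 27/31 ≈ 0.87097)
H(K, j) = 80 - 5*K (H(K, j) = (-16 + K)*(-5) = 80 - 5*K)
B(x) + H(9, -8 - C) = -18 + (80 - 5*9) = -18 + (80 - 45) = -18 + 35 = 17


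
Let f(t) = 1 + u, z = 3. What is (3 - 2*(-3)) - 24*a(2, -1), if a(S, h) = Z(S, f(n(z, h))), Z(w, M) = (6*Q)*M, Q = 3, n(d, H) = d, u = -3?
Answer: 873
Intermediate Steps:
f(t) = -2 (f(t) = 1 - 3 = -2)
Z(w, M) = 18*M (Z(w, M) = (6*3)*M = 18*M)
a(S, h) = -36 (a(S, h) = 18*(-2) = -36)
(3 - 2*(-3)) - 24*a(2, -1) = (3 - 2*(-3)) - 24*(-36) = (3 + 6) + 864 = 9 + 864 = 873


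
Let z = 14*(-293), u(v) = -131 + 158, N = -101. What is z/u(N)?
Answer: -4102/27 ≈ -151.93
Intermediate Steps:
u(v) = 27
z = -4102
z/u(N) = -4102/27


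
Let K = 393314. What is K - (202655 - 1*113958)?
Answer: 304617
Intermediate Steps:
K - (202655 - 1*113958) = 393314 - (202655 - 1*113958) = 393314 - (202655 - 113958) = 393314 - 1*88697 = 393314 - 88697 = 304617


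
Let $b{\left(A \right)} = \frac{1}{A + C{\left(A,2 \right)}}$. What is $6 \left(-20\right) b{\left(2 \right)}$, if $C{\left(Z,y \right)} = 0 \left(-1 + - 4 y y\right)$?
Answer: $-60$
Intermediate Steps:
$C{\left(Z,y \right)} = 0$ ($C{\left(Z,y \right)} = 0 \left(-1 - 4 y^{2}\right) = 0$)
$b{\left(A \right)} = \frac{1}{A}$ ($b{\left(A \right)} = \frac{1}{A + 0} = \frac{1}{A}$)
$6 \left(-20\right) b{\left(2 \right)} = \frac{6 \left(-20\right)}{2} = \left(-120\right) \frac{1}{2} = -60$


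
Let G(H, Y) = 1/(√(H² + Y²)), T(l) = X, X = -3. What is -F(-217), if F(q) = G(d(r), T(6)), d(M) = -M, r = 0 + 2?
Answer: -√13/13 ≈ -0.27735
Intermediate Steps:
T(l) = -3
r = 2
G(H, Y) = (H² + Y²)^(-½)
F(q) = √13/13 (F(q) = ((-1*2)² + (-3)²)^(-½) = ((-2)² + 9)^(-½) = (4 + 9)^(-½) = 13^(-½) = √13/13)
-F(-217) = -√13/13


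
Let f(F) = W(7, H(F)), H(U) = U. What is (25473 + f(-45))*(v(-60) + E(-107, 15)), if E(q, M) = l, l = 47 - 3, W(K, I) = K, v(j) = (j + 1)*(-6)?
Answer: 10141040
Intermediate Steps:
v(j) = -6 - 6*j (v(j) = (1 + j)*(-6) = -6 - 6*j)
f(F) = 7
l = 44
E(q, M) = 44
(25473 + f(-45))*(v(-60) + E(-107, 15)) = (25473 + 7)*((-6 - 6*(-60)) + 44) = 25480*((-6 + 360) + 44) = 25480*(354 + 44) = 25480*398 = 10141040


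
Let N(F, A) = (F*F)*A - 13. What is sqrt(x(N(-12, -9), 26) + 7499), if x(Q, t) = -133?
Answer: sqrt(7366) ≈ 85.825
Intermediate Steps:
N(F, A) = -13 + A*F**2 (N(F, A) = F**2*A - 13 = A*F**2 - 13 = -13 + A*F**2)
sqrt(x(N(-12, -9), 26) + 7499) = sqrt(-133 + 7499) = sqrt(7366)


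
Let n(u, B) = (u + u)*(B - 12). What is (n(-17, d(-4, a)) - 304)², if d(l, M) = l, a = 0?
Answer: 57600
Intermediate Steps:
n(u, B) = 2*u*(-12 + B) (n(u, B) = (2*u)*(-12 + B) = 2*u*(-12 + B))
(n(-17, d(-4, a)) - 304)² = (2*(-17)*(-12 - 4) - 304)² = (2*(-17)*(-16) - 304)² = (544 - 304)² = 240² = 57600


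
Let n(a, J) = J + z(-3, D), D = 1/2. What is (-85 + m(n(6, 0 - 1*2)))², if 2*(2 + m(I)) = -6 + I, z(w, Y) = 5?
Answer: 31329/4 ≈ 7832.3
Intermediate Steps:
D = ½ ≈ 0.50000
n(a, J) = 5 + J (n(a, J) = J + 5 = 5 + J)
m(I) = -5 + I/2 (m(I) = -2 + (-6 + I)/2 = -2 + (-3 + I/2) = -5 + I/2)
(-85 + m(n(6, 0 - 1*2)))² = (-85 + (-5 + (5 + (0 - 1*2))/2))² = (-85 + (-5 + (5 + (0 - 2))/2))² = (-85 + (-5 + (5 - 2)/2))² = (-85 + (-5 + (½)*3))² = (-85 + (-5 + 3/2))² = (-85 - 7/2)² = (-177/2)² = 31329/4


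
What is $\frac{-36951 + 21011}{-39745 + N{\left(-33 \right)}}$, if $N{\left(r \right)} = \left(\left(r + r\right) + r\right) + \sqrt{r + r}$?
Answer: $\frac{317556680}{793772201} + \frac{7970 i \sqrt{66}}{793772201} \approx 0.40006 + 8.1571 \cdot 10^{-5} i$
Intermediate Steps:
$N{\left(r \right)} = 3 r + \sqrt{2} \sqrt{r}$ ($N{\left(r \right)} = \left(2 r + r\right) + \sqrt{2 r} = 3 r + \sqrt{2} \sqrt{r}$)
$\frac{-36951 + 21011}{-39745 + N{\left(-33 \right)}} = \frac{-36951 + 21011}{-39745 + \left(3 \left(-33\right) + \sqrt{2} \sqrt{-33}\right)} = - \frac{15940}{-39745 - \left(99 - \sqrt{2} i \sqrt{33}\right)} = - \frac{15940}{-39745 - \left(99 - i \sqrt{66}\right)} = - \frac{15940}{-39844 + i \sqrt{66}}$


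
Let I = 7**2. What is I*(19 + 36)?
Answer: 2695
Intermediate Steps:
I = 49
I*(19 + 36) = 49*(19 + 36) = 49*55 = 2695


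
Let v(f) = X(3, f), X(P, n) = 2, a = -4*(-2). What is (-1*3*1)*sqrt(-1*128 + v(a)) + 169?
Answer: 169 - 9*I*sqrt(14) ≈ 169.0 - 33.675*I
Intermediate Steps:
a = 8
v(f) = 2
(-1*3*1)*sqrt(-1*128 + v(a)) + 169 = (-1*3*1)*sqrt(-1*128 + 2) + 169 = (-3*1)*sqrt(-128 + 2) + 169 = -9*I*sqrt(14) + 169 = 169 - 9*I*sqrt(14)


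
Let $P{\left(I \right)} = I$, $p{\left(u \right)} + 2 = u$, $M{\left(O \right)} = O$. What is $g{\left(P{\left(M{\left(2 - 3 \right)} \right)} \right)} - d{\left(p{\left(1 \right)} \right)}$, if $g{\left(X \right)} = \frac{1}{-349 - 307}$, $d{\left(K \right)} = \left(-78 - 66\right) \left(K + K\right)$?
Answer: $- \frac{188929}{656} \approx -288.0$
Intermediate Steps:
$p{\left(u \right)} = -2 + u$
$d{\left(K \right)} = - 288 K$ ($d{\left(K \right)} = - 144 \cdot 2 K = - 288 K$)
$g{\left(X \right)} = - \frac{1}{656}$ ($g{\left(X \right)} = \frac{1}{-656} = - \frac{1}{656}$)
$g{\left(P{\left(M{\left(2 - 3 \right)} \right)} \right)} - d{\left(p{\left(1 \right)} \right)} = - \frac{1}{656} - - 288 \left(-2 + 1\right) = - \frac{1}{656} - \left(-288\right) \left(-1\right) = - \frac{1}{656} - 288 = - \frac{188929}{656}$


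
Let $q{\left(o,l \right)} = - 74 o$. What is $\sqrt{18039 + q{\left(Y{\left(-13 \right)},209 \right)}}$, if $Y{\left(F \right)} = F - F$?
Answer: $\sqrt{18039} \approx 134.31$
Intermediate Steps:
$Y{\left(F \right)} = 0$
$\sqrt{18039 + q{\left(Y{\left(-13 \right)},209 \right)}} = \sqrt{18039 - 0} = \sqrt{18039 + 0} = \sqrt{18039}$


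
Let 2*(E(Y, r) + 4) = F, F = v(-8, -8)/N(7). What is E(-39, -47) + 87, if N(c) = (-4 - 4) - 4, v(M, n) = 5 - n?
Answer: 1979/24 ≈ 82.458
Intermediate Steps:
N(c) = -12 (N(c) = -8 - 4 = -12)
F = -13/12 (F = (5 - 1*(-8))/(-12) = (5 + 8)*(-1/12) = 13*(-1/12) = -13/12 ≈ -1.0833)
E(Y, r) = -109/24 (E(Y, r) = -4 + (½)*(-13/12) = -4 - 13/24 = -109/24)
E(-39, -47) + 87 = -109/24 + 87 = 1979/24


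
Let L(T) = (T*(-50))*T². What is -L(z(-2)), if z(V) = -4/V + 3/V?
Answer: 25/4 ≈ 6.2500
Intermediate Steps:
z(V) = -1/V
L(T) = -50*T³ (L(T) = (-50*T)*T² = -50*T³)
-L(z(-2)) = -(-50)*(-1/(-2))³ = -(-50)*(-1*(-½))³ = -(-50)*(½)³ = -(-50)/8 = -1*(-25/4) = 25/4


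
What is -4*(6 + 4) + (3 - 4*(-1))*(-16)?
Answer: -152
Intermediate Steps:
-4*(6 + 4) + (3 - 4*(-1))*(-16) = -4*10 + (3 + 4)*(-16) = -40 + 7*(-16) = -40 - 112 = -152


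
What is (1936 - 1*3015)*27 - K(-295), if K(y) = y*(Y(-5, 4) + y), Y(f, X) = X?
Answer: -114978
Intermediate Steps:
K(y) = y*(4 + y)
(1936 - 1*3015)*27 - K(-295) = (1936 - 1*3015)*27 - (-295)*(4 - 295) = (1936 - 3015)*27 - (-295)*(-291) = -1079*27 - 1*85845 = -29133 - 85845 = -114978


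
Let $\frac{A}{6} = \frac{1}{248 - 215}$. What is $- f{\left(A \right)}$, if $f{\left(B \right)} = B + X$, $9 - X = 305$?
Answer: $\frac{3254}{11} \approx 295.82$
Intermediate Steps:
$X = -296$ ($X = 9 - 305 = -296$)
$A = \frac{2}{11}$ ($A = \frac{6}{248 - 215} = \frac{6}{33} = 6 \cdot \frac{1}{33} = \frac{2}{11} \approx 0.18182$)
$f{\left(B \right)} = -296 + B$ ($f{\left(B \right)} = B - 296 = -296 + B$)
$- f{\left(A \right)} = - (-296 + \frac{2}{11}) = \left(-1\right) \left(- \frac{3254}{11}\right) = \frac{3254}{11}$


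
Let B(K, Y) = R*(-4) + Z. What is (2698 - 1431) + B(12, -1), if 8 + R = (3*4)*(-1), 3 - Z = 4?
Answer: 1346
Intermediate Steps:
Z = -1 (Z = 3 - 1*4 = 3 - 4 = -1)
R = -20 (R = -8 + (3*4)*(-1) = -8 + 12*(-1) = -8 - 12 = -20)
B(K, Y) = 79 (B(K, Y) = -20*(-4) - 1 = 80 - 1 = 79)
(2698 - 1431) + B(12, -1) = (2698 - 1431) + 79 = 1267 + 79 = 1346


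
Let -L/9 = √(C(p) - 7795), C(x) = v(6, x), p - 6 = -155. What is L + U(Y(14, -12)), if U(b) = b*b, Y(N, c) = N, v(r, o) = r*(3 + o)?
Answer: 196 - 9*I*√8671 ≈ 196.0 - 838.06*I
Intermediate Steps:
p = -149 (p = 6 - 155 = -149)
C(x) = 18 + 6*x (C(x) = 6*(3 + x) = 18 + 6*x)
L = -9*I*√8671 (L = -9*√((18 + 6*(-149)) - 7795) = -9*√((18 - 894) - 7795) = -9*√(-876 - 7795) = -9*I*√8671 ≈ -838.06*I)
U(b) = b²
L + U(Y(14, -12)) = -9*I*√8671 + 14² = -9*I*√8671 + 196 = 196 - 9*I*√8671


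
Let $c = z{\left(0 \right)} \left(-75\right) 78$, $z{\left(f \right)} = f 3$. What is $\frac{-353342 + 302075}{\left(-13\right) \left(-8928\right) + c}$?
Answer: $- \frac{17089}{38688} \approx -0.44171$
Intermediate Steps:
$z{\left(f \right)} = 3 f$
$c = 0$ ($c = 3 \cdot 0 \left(-75\right) 78 = 0 \left(-75\right) 78 = 0 \cdot 78 = 0$)
$\frac{-353342 + 302075}{\left(-13\right) \left(-8928\right) + c} = \frac{-353342 + 302075}{\left(-13\right) \left(-8928\right) + 0} = - \frac{51267}{116064 + 0} = - \frac{51267}{116064} = \left(-51267\right) \frac{1}{116064} = - \frac{17089}{38688}$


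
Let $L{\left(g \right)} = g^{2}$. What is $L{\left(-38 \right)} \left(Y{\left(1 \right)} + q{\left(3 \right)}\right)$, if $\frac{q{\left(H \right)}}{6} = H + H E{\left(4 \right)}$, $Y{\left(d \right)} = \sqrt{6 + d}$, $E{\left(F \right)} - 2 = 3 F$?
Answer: $389880 + 1444 \sqrt{7} \approx 3.937 \cdot 10^{5}$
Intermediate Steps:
$E{\left(F \right)} = 2 + 3 F$
$q{\left(H \right)} = 90 H$ ($q{\left(H \right)} = 6 \left(H + H \left(2 + 3 \cdot 4\right)\right) = 6 \left(H + H \left(2 + 12\right)\right) = 6 \left(H + H 14\right) = 6 \left(H + 14 H\right) = 6 \cdot 15 H = 90 H$)
$L{\left(-38 \right)} \left(Y{\left(1 \right)} + q{\left(3 \right)}\right) = \left(-38\right)^{2} \left(\sqrt{6 + 1} + 90 \cdot 3\right) = 1444 \left(\sqrt{7} + 270\right) = 1444 \left(270 + \sqrt{7}\right) = 389880 + 1444 \sqrt{7}$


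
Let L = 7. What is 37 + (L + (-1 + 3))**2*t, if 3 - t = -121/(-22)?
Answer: -331/2 ≈ -165.50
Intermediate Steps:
t = -5/2 (t = 3 - (-121)/(-22) = 3 - (-121)*(-1)/22 = 3 - 1*11/2 = 3 - 11/2 = -5/2 ≈ -2.5000)
37 + (L + (-1 + 3))**2*t = 37 + (7 + (-1 + 3))**2*(-5/2) = 37 + (7 + 2)**2*(-5/2) = 37 + 9**2*(-5/2) = 37 + 81*(-5/2) = 37 - 405/2 = -331/2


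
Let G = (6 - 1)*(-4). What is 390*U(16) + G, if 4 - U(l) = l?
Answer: -4700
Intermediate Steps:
G = -20 (G = 5*(-4) = -20)
U(l) = 4 - l
390*U(16) + G = 390*(4 - 1*16) - 20 = 390*(4 - 16) - 20 = 390*(-12) - 20 = -4680 - 20 = -4700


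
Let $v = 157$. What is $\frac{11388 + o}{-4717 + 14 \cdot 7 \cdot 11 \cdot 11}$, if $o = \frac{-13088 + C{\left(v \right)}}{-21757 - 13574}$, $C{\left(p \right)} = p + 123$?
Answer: $\frac{402362236}{252298671} \approx 1.5948$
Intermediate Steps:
$C{\left(p \right)} = 123 + p$
$o = \frac{12808}{35331}$ ($o = \frac{-13088 + \left(123 + 157\right)}{-21757 - 13574} = \frac{-13088 + 280}{-35331} = \left(-12808\right) \left(- \frac{1}{35331}\right) = \frac{12808}{35331} \approx 0.36251$)
$\frac{11388 + o}{-4717 + 14 \cdot 7 \cdot 11 \cdot 11} = \frac{11388 + \frac{12808}{35331}}{-4717 + 14 \cdot 7 \cdot 11 \cdot 11} = \frac{402362236}{35331 \left(-4717 + 14 \cdot 77 \cdot 11\right)} = \frac{402362236}{35331 \left(-4717 + 14 \cdot 847\right)} = \frac{402362236}{35331 \left(-4717 + 11858\right)} = \frac{402362236}{35331 \cdot 7141} = \frac{402362236}{35331} \cdot \frac{1}{7141} = \frac{402362236}{252298671}$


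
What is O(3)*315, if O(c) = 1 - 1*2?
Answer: -315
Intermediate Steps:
O(c) = -1 (O(c) = 1 - 2 = -1)
O(3)*315 = -1*315 = -315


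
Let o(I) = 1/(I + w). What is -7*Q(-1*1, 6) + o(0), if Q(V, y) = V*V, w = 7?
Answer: -48/7 ≈ -6.8571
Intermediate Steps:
Q(V, y) = V**2
o(I) = 1/(7 + I) (o(I) = 1/(I + 7) = 1/(7 + I))
-7*Q(-1*1, 6) + o(0) = -7*(-1*1)**2 + 1/(7 + 0) = -7*(-1)**2 + 1/7 = -7*1 + 1/7 = -7 + 1/7 = -48/7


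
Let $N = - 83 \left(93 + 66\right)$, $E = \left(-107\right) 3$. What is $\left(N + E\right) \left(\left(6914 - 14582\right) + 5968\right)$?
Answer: $22980600$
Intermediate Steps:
$E = -321$
$N = -13197$ ($N = \left(-83\right) 159 = -13197$)
$\left(N + E\right) \left(\left(6914 - 14582\right) + 5968\right) = \left(-13197 - 321\right) \left(\left(6914 - 14582\right) + 5968\right) = - 13518 \left(\left(6914 - 14582\right) + 5968\right) = - 13518 \left(-7668 + 5968\right) = \left(-13518\right) \left(-1700\right) = 22980600$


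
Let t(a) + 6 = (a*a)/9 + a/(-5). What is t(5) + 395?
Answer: 3517/9 ≈ 390.78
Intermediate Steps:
t(a) = -6 - a/5 + a²/9 (t(a) = -6 + ((a*a)/9 + a/(-5)) = -6 + (a²*(⅑) + a*(-⅕)) = -6 + (a²/9 - a/5) = -6 + (-a/5 + a²/9) = -6 - a/5 + a²/9)
t(5) + 395 = (-6 - ⅕*5 + (⅑)*5²) + 395 = (-6 - 1 + (⅑)*25) + 395 = (-6 - 1 + 25/9) + 395 = -38/9 + 395 = 3517/9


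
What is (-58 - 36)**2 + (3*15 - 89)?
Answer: 8792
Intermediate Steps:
(-58 - 36)**2 + (3*15 - 89) = (-94)**2 + (45 - 89) = 8836 - 44 = 8792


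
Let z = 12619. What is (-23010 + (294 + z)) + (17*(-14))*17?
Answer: -14143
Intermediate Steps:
(-23010 + (294 + z)) + (17*(-14))*17 = (-23010 + (294 + 12619)) + (17*(-14))*17 = (-23010 + 12913) - 238*17 = -10097 - 4046 = -14143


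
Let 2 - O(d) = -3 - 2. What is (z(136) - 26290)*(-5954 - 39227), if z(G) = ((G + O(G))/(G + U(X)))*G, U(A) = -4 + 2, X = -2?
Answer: 79143828786/67 ≈ 1.1813e+9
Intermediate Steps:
O(d) = 7 (O(d) = 2 - (-3 - 2) = 2 - 1*(-5) = 2 + 5 = 7)
U(A) = -2
z(G) = G*(7 + G)/(-2 + G) (z(G) = ((G + 7)/(G - 2))*G = ((7 + G)/(-2 + G))*G = G*(7 + G)/(-2 + G))
(z(136) - 26290)*(-5954 - 39227) = (136*(7 + 136)/(-2 + 136) - 26290)*(-5954 - 39227) = (136*143/134 - 26290)*(-45181) = (136*(1/134)*143 - 26290)*(-45181) = (9724/67 - 26290)*(-45181) = -1751706/67*(-45181) = 79143828786/67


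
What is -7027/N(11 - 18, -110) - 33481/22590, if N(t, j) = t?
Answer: 158505563/158130 ≈ 1002.4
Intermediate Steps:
-7027/N(11 - 18, -110) - 33481/22590 = -7027/(11 - 18) - 33481/22590 = -7027/(-7) - 33481*1/22590 = -7027*(-⅐) - 33481/22590 = 7027/7 - 33481/22590 = 158505563/158130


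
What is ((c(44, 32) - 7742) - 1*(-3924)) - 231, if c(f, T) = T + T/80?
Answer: -20083/5 ≈ -4016.6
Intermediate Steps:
c(f, T) = 81*T/80 (c(f, T) = T + T*(1/80) = T + T/80 = 81*T/80)
((c(44, 32) - 7742) - 1*(-3924)) - 231 = (((81/80)*32 - 7742) - 1*(-3924)) - 231 = ((162/5 - 7742) + 3924) - 231 = (-38548/5 + 3924) - 231 = -18928/5 - 231 = -20083/5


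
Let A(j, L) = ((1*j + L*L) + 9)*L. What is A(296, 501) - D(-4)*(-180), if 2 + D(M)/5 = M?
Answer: 125898906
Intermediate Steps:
D(M) = -10 + 5*M
A(j, L) = L*(9 + j + L**2) (A(j, L) = ((j + L**2) + 9)*L = (9 + j + L**2)*L = L*(9 + j + L**2))
A(296, 501) - D(-4)*(-180) = 501*(9 + 296 + 501**2) - (-10 + 5*(-4))*(-180) = 501*(9 + 296 + 251001) - (-10 - 20)*(-180) = 501*251306 - (-30)*(-180) = 125904306 - 1*5400 = 125904306 - 5400 = 125898906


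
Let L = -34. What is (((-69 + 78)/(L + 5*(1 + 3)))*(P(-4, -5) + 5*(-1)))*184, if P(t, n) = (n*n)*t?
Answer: 12420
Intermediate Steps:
P(t, n) = t*n² (P(t, n) = n²*t = t*n²)
(((-69 + 78)/(L + 5*(1 + 3)))*(P(-4, -5) + 5*(-1)))*184 = (((-69 + 78)/(-34 + 5*(1 + 3)))*(-4*(-5)² + 5*(-1)))*184 = ((9/(-34 + 5*4))*(-4*25 - 5))*184 = ((9/(-34 + 20))*(-100 - 5))*184 = ((9/(-14))*(-105))*184 = ((9*(-1/14))*(-105))*184 = -9/14*(-105)*184 = (135/2)*184 = 12420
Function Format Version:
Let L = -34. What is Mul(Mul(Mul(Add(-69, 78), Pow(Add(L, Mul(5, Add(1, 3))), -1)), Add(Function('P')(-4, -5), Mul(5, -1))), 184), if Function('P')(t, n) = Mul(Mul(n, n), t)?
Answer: 12420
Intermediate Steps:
Function('P')(t, n) = Mul(t, Pow(n, 2)) (Function('P')(t, n) = Mul(Pow(n, 2), t) = Mul(t, Pow(n, 2)))
Mul(Mul(Mul(Add(-69, 78), Pow(Add(L, Mul(5, Add(1, 3))), -1)), Add(Function('P')(-4, -5), Mul(5, -1))), 184) = Mul(Mul(Mul(Add(-69, 78), Pow(Add(-34, Mul(5, Add(1, 3))), -1)), Add(Mul(-4, Pow(-5, 2)), Mul(5, -1))), 184) = Mul(Mul(Mul(9, Pow(Add(-34, Mul(5, 4)), -1)), Add(Mul(-4, 25), -5)), 184) = Mul(Mul(Mul(9, Pow(Add(-34, 20), -1)), Add(-100, -5)), 184) = Mul(Mul(Mul(9, Pow(-14, -1)), -105), 184) = Mul(Mul(Mul(9, Rational(-1, 14)), -105), 184) = Mul(Mul(Rational(-9, 14), -105), 184) = Mul(Rational(135, 2), 184) = 12420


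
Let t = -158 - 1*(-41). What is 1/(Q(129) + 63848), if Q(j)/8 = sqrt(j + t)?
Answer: 7981/509570792 - sqrt(3)/254785396 ≈ 1.5655e-5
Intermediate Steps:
t = -117 (t = -158 + 41 = -117)
Q(j) = 8*sqrt(-117 + j) (Q(j) = 8*sqrt(j - 117) = 8*sqrt(-117 + j))
1/(Q(129) + 63848) = 1/(8*sqrt(-117 + 129) + 63848) = 1/(8*sqrt(12) + 63848) = 1/(8*(2*sqrt(3)) + 63848) = 1/(16*sqrt(3) + 63848) = 1/(63848 + 16*sqrt(3))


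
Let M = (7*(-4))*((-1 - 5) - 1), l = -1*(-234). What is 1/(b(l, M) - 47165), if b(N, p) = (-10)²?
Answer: -1/47065 ≈ -2.1247e-5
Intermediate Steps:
l = 234
M = 196 (M = -28*(-6 - 1) = -28*(-7) = 196)
b(N, p) = 100
1/(b(l, M) - 47165) = 1/(100 - 47165) = 1/(-47065) = -1/47065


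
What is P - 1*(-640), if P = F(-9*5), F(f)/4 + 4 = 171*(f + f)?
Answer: -60936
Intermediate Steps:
F(f) = -16 + 1368*f (F(f) = -16 + 4*(171*(f + f)) = -16 + 4*(171*(2*f)) = -16 + 4*(342*f) = -16 + 1368*f)
P = -61576 (P = -16 + 1368*(-9*5) = -16 + 1368*(-45) = -16 - 61560 = -61576)
P - 1*(-640) = -61576 - 1*(-640) = -61576 + 640 = -60936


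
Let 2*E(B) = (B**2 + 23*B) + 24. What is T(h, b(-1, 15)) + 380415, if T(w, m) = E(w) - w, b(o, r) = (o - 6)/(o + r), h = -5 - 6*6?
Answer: 380837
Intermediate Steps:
E(B) = 12 + B**2/2 + 23*B/2 (E(B) = ((B**2 + 23*B) + 24)/2 = (24 + B**2 + 23*B)/2 = 12 + B**2/2 + 23*B/2)
h = -41 (h = -5 - 36 = -41)
b(o, r) = (-6 + o)/(o + r)
T(w, m) = 12 + w**2/2 + 21*w/2 (T(w, m) = (12 + w**2/2 + 23*w/2) - w = 12 + w**2/2 + 21*w/2)
T(h, b(-1, 15)) + 380415 = (12 + (1/2)*(-41)**2 + (21/2)*(-41)) + 380415 = (12 + (1/2)*1681 - 861/2) + 380415 = (12 + 1681/2 - 861/2) + 380415 = 422 + 380415 = 380837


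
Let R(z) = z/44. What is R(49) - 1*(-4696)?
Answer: 206673/44 ≈ 4697.1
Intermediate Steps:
R(z) = z/44 (R(z) = z*(1/44) = z/44)
R(49) - 1*(-4696) = (1/44)*49 - 1*(-4696) = 49/44 + 4696 = 206673/44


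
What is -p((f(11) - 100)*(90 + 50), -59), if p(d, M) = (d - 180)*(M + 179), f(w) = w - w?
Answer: 1701600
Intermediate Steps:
f(w) = 0
p(d, M) = (-180 + d)*(179 + M)
-p((f(11) - 100)*(90 + 50), -59) = -(-32220 - 180*(-59) + 179*((0 - 100)*(90 + 50)) - 59*(0 - 100)*(90 + 50)) = -(-32220 + 10620 + 179*(-100*140) - (-5900)*140) = -(-32220 + 10620 + 179*(-14000) - 59*(-14000)) = -(-32220 + 10620 - 2506000 + 826000) = -1*(-1701600) = 1701600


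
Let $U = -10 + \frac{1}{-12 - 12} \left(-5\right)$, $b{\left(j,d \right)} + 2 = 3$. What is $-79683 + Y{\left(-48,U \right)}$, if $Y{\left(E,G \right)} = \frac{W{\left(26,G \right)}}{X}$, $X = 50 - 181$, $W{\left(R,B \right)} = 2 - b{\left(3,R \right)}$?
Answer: $- \frac{10438474}{131} \approx -79683.0$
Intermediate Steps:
$b{\left(j,d \right)} = 1$ ($b{\left(j,d \right)} = -2 + 3 = 1$)
$U = - \frac{235}{24}$ ($U = -10 + \frac{1}{-24} \left(-5\right) = -10 - - \frac{5}{24} = -10 + \frac{5}{24} = - \frac{235}{24} \approx -9.7917$)
$W{\left(R,B \right)} = 1$ ($W{\left(R,B \right)} = 2 - 1 = 1$)
$X = -131$ ($X = 50 - 181 = -131$)
$Y{\left(E,G \right)} = - \frac{1}{131}$ ($Y{\left(E,G \right)} = 1 \frac{1}{-131} = 1 \left(- \frac{1}{131}\right) = - \frac{1}{131}$)
$-79683 + Y{\left(-48,U \right)} = -79683 - \frac{1}{131} = - \frac{10438474}{131}$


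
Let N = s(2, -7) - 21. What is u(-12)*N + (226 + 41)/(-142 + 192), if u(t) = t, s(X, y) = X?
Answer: 11667/50 ≈ 233.34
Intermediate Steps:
N = -19 (N = 2 - 21 = -19)
u(-12)*N + (226 + 41)/(-142 + 192) = -12*(-19) + (226 + 41)/(-142 + 192) = 228 + 267/50 = 11667/50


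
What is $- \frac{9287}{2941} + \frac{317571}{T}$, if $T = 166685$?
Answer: $- \frac{976196}{779365} \approx -1.2526$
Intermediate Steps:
$- \frac{9287}{2941} + \frac{317571}{T} = - \frac{9287}{2941} + \frac{317571}{166685} = \left(-9287\right) \frac{1}{2941} + 317571 \cdot \frac{1}{166685} = - \frac{9287}{2941} + \frac{8583}{4505} = - \frac{976196}{779365}$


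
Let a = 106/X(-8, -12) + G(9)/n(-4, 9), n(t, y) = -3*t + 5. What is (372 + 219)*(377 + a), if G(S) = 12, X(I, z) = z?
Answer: 7412125/34 ≈ 2.1800e+5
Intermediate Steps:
n(t, y) = 5 - 3*t
a = -829/102 (a = 106/(-12) + 12/(5 - 3*(-4)) = 106*(-1/12) + 12/(5 + 12) = -53/6 + 12/17 = -829/102 ≈ -8.1275)
(372 + 219)*(377 + a) = (372 + 219)*(377 - 829/102) = 591*(37625/102) = 7412125/34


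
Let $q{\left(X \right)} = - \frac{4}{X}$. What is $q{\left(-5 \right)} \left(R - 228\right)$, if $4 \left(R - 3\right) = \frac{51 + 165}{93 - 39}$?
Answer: $- \frac{896}{5} \approx -179.2$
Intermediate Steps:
$R = 4$ ($R = 3 + \frac{\left(51 + 165\right) \frac{1}{93 - 39}}{4} = 3 + \frac{216 \cdot \frac{1}{54}}{4} = 3 + \frac{1}{4} \cdot 4 = 3 + 1 = 4$)
$q{\left(-5 \right)} \left(R - 228\right) = - \frac{4}{-5} \left(4 - 228\right) = \left(-4\right) \left(- \frac{1}{5}\right) \left(-224\right) = \frac{4}{5} \left(-224\right) = - \frac{896}{5}$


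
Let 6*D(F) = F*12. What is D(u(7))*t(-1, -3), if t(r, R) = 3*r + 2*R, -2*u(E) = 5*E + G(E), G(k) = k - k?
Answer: 315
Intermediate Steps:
G(k) = 0
u(E) = -5*E/2 (u(E) = -(5*E + 0)/2 = -5*E/2)
t(r, R) = 2*R + 3*r
D(F) = 2*F (D(F) = (F*12)/6 = (12*F)/6 = 2*F)
D(u(7))*t(-1, -3) = (2*(-5/2*7))*(2*(-3) + 3*(-1)) = (2*(-35/2))*(-6 - 3) = -35*(-9) = 315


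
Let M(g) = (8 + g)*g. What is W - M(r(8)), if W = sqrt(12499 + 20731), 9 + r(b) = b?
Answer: 7 + sqrt(33230) ≈ 189.29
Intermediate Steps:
r(b) = -9 + b
W = sqrt(33230) ≈ 182.29
M(g) = g*(8 + g)
W - M(r(8)) = sqrt(33230) - (-9 + 8)*(8 + (-9 + 8)) = sqrt(33230) - (-1)*(8 - 1) = sqrt(33230) - (-1)*7 = sqrt(33230) - 1*(-7) = sqrt(33230) + 7 = 7 + sqrt(33230)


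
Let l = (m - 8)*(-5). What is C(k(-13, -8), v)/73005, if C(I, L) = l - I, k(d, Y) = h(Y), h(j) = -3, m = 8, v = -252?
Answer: 1/24335 ≈ 4.1093e-5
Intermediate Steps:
k(d, Y) = -3
l = 0 (l = (8 - 8)*(-5) = 0*(-5) = 0)
C(I, L) = -I (C(I, L) = 0 - I = -I)
C(k(-13, -8), v)/73005 = -1*(-3)/73005 = 3*(1/73005) = 1/24335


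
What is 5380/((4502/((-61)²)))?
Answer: 10009490/2251 ≈ 4446.7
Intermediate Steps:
5380/((4502/((-61)²))) = 5380/((4502/3721)) = 5380/((4502*(1/3721))) = 5380/(4502/3721) = 5380*(3721/4502) = 10009490/2251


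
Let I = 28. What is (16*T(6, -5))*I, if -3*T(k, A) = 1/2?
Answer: -224/3 ≈ -74.667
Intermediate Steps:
T(k, A) = -⅙ (T(k, A) = -⅓/2 = -⅓*½ = -⅙)
(16*T(6, -5))*I = (16*(-⅙))*28 = -8/3*28 = -224/3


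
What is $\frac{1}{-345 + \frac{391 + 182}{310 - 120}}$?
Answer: $- \frac{190}{64977} \approx -0.0029241$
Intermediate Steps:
$\frac{1}{-345 + \frac{391 + 182}{310 - 120}} = \frac{1}{-345 + \frac{573}{190}} = \frac{1}{- \frac{64977}{190}} = - \frac{190}{64977}$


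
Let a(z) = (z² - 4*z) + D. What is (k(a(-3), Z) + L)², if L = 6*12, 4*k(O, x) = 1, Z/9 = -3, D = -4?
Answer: 83521/16 ≈ 5220.1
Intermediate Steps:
Z = -27 (Z = 9*(-3) = -27)
a(z) = -4 + z² - 4*z (a(z) = (z² - 4*z) - 4 = -4 + z² - 4*z)
k(O, x) = ¼ (k(O, x) = (¼)*1 = ¼)
L = 72
(k(a(-3), Z) + L)² = (¼ + 72)² = (289/4)² = 83521/16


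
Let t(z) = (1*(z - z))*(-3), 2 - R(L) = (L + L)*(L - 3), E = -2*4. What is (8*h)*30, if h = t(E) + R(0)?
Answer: 480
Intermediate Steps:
E = -8
R(L) = 2 - 2*L*(-3 + L) (R(L) = 2 - (L + L)*(L - 3) = 2 - 2*L*(-3 + L))
t(z) = 0 (t(z) = (1*0)*(-3) = 0*(-3) = 0)
h = 2 (h = 0 + (2 - 2*0**2 + 6*0) = 0 + (2 - 2*0 + 0) = 0 + (2 + 0 + 0) = 0 + 2 = 2)
(8*h)*30 = (8*2)*30 = 16*30 = 480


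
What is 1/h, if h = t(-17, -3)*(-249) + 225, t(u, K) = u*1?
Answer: 1/4458 ≈ 0.00022432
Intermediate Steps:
t(u, K) = u
h = 4458 (h = -17*(-249) + 225 = 4233 + 225 = 4458)
1/h = 1/4458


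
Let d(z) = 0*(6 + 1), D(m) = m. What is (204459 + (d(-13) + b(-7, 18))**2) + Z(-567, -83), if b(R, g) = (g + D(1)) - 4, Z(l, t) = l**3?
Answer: -182079579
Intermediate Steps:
d(z) = 0 (d(z) = 0*7 = 0)
b(R, g) = -3 + g (b(R, g) = (g + 1) - 4 = (1 + g) - 4 = -3 + g)
(204459 + (d(-13) + b(-7, 18))**2) + Z(-567, -83) = (204459 + (0 + (-3 + 18))**2) + (-567)**3 = (204459 + (0 + 15)**2) - 182284263 = (204459 + 15**2) - 182284263 = (204459 + 225) - 182284263 = 204684 - 182284263 = -182079579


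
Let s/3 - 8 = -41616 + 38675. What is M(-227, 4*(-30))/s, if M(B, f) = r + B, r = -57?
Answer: 284/8799 ≈ 0.032276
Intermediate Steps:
M(B, f) = -57 + B
s = -8799 (s = 24 + 3*(-41616 + 38675) = 24 + 3*(-2941) = 24 - 8823 = -8799)
M(-227, 4*(-30))/s = (-57 - 227)/(-8799) = -284*(-1/8799) = 284/8799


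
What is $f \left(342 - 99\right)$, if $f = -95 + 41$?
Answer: $-13122$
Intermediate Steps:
$f = -54$
$f \left(342 - 99\right) = - 54 \left(342 - 99\right) = \left(-54\right) 243 = -13122$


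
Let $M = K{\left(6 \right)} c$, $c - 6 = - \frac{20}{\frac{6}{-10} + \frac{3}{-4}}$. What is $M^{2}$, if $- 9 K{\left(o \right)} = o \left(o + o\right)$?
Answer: $\frac{20214016}{729} \approx 27728.0$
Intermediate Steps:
$K{\left(o \right)} = - \frac{2 o^{2}}{9}$ ($K{\left(o \right)} = - \frac{o \left(o + o\right)}{9} = - \frac{o 2 o}{9} = - \frac{2 o^{2}}{9}$)
$c = \frac{562}{27}$ ($c = 6 - \frac{20}{\frac{6}{-10} + \frac{3}{-4}} = 6 - \frac{20}{6 \left(- \frac{1}{10}\right) + 3 \left(- \frac{1}{4}\right)} = 6 - \frac{20}{- \frac{3}{5} - \frac{3}{4}} = 6 - \frac{20}{- \frac{27}{20}} = 6 - - \frac{400}{27} = 6 + \frac{400}{27} = \frac{562}{27} \approx 20.815$)
$M = - \frac{4496}{27}$ ($M = - \frac{2 \cdot 6^{2}}{9} \cdot \frac{562}{27} = \left(- \frac{2}{9}\right) 36 \cdot \frac{562}{27} = \left(-8\right) \frac{562}{27} = - \frac{4496}{27} \approx -166.52$)
$M^{2} = \left(- \frac{4496}{27}\right)^{2} = \frac{20214016}{729}$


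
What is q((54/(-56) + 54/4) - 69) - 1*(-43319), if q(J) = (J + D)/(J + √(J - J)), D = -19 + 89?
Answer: 68486960/1581 ≈ 43319.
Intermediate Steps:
D = 70
q(J) = (70 + J)/J (q(J) = (J + 70)/(J + √(J - J)) = (70 + J)/(J + √0) = (70 + J)/(J + 0) = (70 + J)/J)
q((54/(-56) + 54/4) - 69) - 1*(-43319) = (70 + ((54/(-56) + 54/4) - 69))/((54/(-56) + 54/4) - 69) - 1*(-43319) = (70 + ((54*(-1/56) + 54*(¼)) - 69))/((54*(-1/56) + 54*(¼)) - 69) + 43319 = (70 + ((-27/28 + 27/2) - 69))/((-27/28 + 27/2) - 69) + 43319 = (70 + (351/28 - 69))/(351/28 - 69) + 43319 = (70 - 1581/28)/(-1581/28) + 43319 = -28/1581*379/28 + 43319 = -379/1581 + 43319 = 68486960/1581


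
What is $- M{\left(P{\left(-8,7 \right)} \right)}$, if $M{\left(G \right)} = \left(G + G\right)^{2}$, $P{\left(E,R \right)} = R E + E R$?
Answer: $-50176$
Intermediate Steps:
$P{\left(E,R \right)} = 2 E R$ ($P{\left(E,R \right)} = E R + E R = 2 E R$)
$M{\left(G \right)} = 4 G^{2}$ ($M{\left(G \right)} = \left(2 G\right)^{2} = 4 G^{2}$)
$- M{\left(P{\left(-8,7 \right)} \right)} = - 4 \left(2 \left(-8\right) 7\right)^{2} = - 4 \left(-112\right)^{2} = - 4 \cdot 12544 = \left(-1\right) 50176 = -50176$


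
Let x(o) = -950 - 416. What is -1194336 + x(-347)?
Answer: -1195702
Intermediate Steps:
x(o) = -1366
-1194336 + x(-347) = -1194336 - 1366 = -1195702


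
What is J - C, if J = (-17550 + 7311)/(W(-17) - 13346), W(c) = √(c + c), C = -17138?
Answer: 1526342186597/89057875 + 10239*I*√34/178115750 ≈ 17139.0 + 0.00033519*I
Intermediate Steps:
W(c) = √2*√c (W(c) = √(2*c) = √2*√c)
J = -10239/(-13346 + I*√34) (J = (-17550 + 7311)/(√2*√(-17) - 13346) = -10239/(√2*(I*√17) - 13346) = -10239/(I*√34 - 13346) = -10239/(-13346 + I*√34) ≈ 0.7672 + 0.00033519*I)
J - C = (68324847/89057875 + 10239*I*√34/178115750) - 1*(-17138) = (68324847/89057875 + 10239*I*√34/178115750) + 17138 = 1526342186597/89057875 + 10239*I*√34/178115750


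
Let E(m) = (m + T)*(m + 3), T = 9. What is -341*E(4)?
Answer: -31031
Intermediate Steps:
E(m) = (3 + m)*(9 + m) (E(m) = (m + 9)*(m + 3) = (9 + m)*(3 + m) = (3 + m)*(9 + m))
-341*E(4) = -341*(27 + 4² + 12*4) = -341*(27 + 16 + 48) = -341*91 = -31031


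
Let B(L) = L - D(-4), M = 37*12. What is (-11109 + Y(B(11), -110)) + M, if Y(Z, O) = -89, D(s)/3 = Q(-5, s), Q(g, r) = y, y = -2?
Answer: -10754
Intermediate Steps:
M = 444
Q(g, r) = -2
D(s) = -6 (D(s) = 3*(-2) = -6)
B(L) = 6 + L (B(L) = L - 1*(-6) = L + 6 = 6 + L)
(-11109 + Y(B(11), -110)) + M = (-11109 - 89) + 444 = -11198 + 444 = -10754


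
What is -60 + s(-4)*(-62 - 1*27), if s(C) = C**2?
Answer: -1484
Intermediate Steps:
-60 + s(-4)*(-62 - 1*27) = -60 + (-4)**2*(-62 - 1*27) = -60 + 16*(-62 - 27) = -60 + 16*(-89) = -60 - 1424 = -1484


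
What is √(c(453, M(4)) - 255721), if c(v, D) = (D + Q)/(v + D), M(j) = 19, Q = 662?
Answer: 13*I*√84275482/236 ≈ 505.69*I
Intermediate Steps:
c(v, D) = (662 + D)/(D + v) (c(v, D) = (D + 662)/(v + D) = (662 + D)/(D + v))
√(c(453, M(4)) - 255721) = √((662 + 19)/(19 + 453) - 255721) = √(681/472 - 255721) = √(-120699631/472) = 13*I*√84275482/236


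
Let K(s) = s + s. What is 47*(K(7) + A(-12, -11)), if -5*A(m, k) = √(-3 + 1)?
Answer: 658 - 47*I*√2/5 ≈ 658.0 - 13.294*I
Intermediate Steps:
A(m, k) = -I*√2/5 (A(m, k) = -√(-3 + 1)/5 = -I*√2/5)
K(s) = 2*s
47*(K(7) + A(-12, -11)) = 47*(2*7 - I*√2/5) = 47*(14 - I*√2/5) = 658 - 47*I*√2/5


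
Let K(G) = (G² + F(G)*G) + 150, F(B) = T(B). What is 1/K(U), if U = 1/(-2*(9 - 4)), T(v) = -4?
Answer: 100/15041 ≈ 0.0066485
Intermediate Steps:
F(B) = -4
U = -⅒ (U = 1/(-2*5) = 1/(-10) = -⅒ ≈ -0.10000)
K(G) = 150 + G² - 4*G (K(G) = (G² - 4*G) + 150 = 150 + G² - 4*G)
1/K(U) = 1/(150 + (-⅒)² - 4*(-⅒)) = 1/(150 + 1/100 + ⅖) = 1/(15041/100) = 100/15041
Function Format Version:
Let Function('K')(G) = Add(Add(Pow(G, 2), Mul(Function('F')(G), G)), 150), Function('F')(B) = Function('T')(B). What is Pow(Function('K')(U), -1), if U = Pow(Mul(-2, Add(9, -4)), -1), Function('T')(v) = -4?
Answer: Rational(100, 15041) ≈ 0.0066485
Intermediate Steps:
Function('F')(B) = -4
U = Rational(-1, 10) (U = Pow(Mul(-2, 5), -1) = Pow(-10, -1) = Rational(-1, 10) ≈ -0.10000)
Function('K')(G) = Add(150, Pow(G, 2), Mul(-4, G)) (Function('K')(G) = Add(Add(Pow(G, 2), Mul(-4, G)), 150) = Add(150, Pow(G, 2), Mul(-4, G)))
Pow(Function('K')(U), -1) = Pow(Add(150, Pow(Rational(-1, 10), 2), Mul(-4, Rational(-1, 10))), -1) = Pow(Add(150, Rational(1, 100), Rational(2, 5)), -1) = Pow(Rational(15041, 100), -1) = Rational(100, 15041)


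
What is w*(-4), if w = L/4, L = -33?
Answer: 33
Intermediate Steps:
w = -33/4 ≈ -8.2500
w*(-4) = -33/4*(-4) = 33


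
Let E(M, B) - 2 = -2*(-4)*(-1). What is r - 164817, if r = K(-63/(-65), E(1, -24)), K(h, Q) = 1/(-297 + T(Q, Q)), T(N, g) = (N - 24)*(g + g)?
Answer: -10383470/63 ≈ -1.6482e+5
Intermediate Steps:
T(N, g) = 2*g*(-24 + N) (T(N, g) = (-24 + N)*(2*g) = 2*g*(-24 + N))
E(M, B) = -6 (E(M, B) = 2 - 2*(-4)*(-1) = 2 + 8*(-1) = 2 - 8 = -6)
K(h, Q) = 1/(-297 + 2*Q*(-24 + Q))
r = 1/63 (r = 1/(-297 + 2*(-6)*(-24 - 6)) = 1/(-297 + 2*(-6)*(-30)) = 1/(-297 + 360) = 1/63 ≈ 0.015873)
r - 164817 = 1/63 - 164817 = -10383470/63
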